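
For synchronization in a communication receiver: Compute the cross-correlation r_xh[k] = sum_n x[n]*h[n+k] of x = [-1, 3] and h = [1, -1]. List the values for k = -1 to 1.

Both sequences indexed from 0 and zero outside their support.
Lags with overlap: k = -1 to 1.
  r_xh[-1] = x[1]*h[0] = 3
  r_xh[0] = x[0]*h[0] + x[1]*h[1] = -4
  r_xh[1] = x[0]*h[1] = 1
r_xh = [3, -4, 1] (for k = -1, ..., 1)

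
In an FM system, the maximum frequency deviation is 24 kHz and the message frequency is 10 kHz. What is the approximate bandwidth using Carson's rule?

Carson's rule: BW = 2*(delta_f + f_m)
= 2*(24 + 10) kHz = 68 kHz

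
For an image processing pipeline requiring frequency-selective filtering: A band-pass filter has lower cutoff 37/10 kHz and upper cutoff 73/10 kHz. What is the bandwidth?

Bandwidth = f_high - f_low
= 73/10 kHz - 37/10 kHz = 18/5 kHz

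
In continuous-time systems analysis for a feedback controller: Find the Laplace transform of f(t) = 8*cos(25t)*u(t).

Standard pair: cos(wt)*u(t) <-> s/(s^2+w^2)
With w = 25: L{8*cos(25t)*u(t)} = 8s/(s^2+625)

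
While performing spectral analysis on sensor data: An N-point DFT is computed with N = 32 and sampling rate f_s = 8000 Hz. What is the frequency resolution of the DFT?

DFT frequency resolution = f_s / N
= 8000 / 32 = 250 Hz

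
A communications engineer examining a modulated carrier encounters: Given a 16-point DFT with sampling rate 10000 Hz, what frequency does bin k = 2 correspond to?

The frequency of DFT bin k is: f_k = k * f_s / N
f_2 = 2 * 10000 / 16 = 1250 Hz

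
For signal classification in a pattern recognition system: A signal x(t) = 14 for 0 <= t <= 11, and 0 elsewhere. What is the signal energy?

Energy = integral of |x(t)|^2 dt over the signal duration
= 14^2 * 11 = 196 * 11 = 2156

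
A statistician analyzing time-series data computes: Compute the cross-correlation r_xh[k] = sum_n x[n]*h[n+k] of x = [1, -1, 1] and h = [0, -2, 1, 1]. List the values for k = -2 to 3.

Both sequences indexed from 0 and zero outside their support.
Lags with overlap: k = -2 to 3.
  r_xh[-2] = x[2]*h[0] = 0
  r_xh[-1] = x[1]*h[0] + x[2]*h[1] = -2
  r_xh[0] = x[0]*h[0] + x[1]*h[1] + x[2]*h[2] = 3
  r_xh[1] = x[0]*h[1] + x[1]*h[2] + x[2]*h[3] = -2
  r_xh[2] = x[0]*h[2] + x[1]*h[3] = 0
  r_xh[3] = x[0]*h[3] = 1
r_xh = [0, -2, 3, -2, 0, 1] (for k = -2, ..., 3)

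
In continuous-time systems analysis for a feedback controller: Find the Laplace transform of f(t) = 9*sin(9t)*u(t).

Standard pair: sin(wt)*u(t) <-> w/(s^2+w^2)
With w = 9: L{9*sin(9t)*u(t)} = 81/(s^2+81)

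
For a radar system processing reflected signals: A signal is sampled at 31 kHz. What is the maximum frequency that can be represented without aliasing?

The maximum frequency that can be represented without aliasing
is the Nyquist frequency: f_max = f_s / 2 = 31 kHz / 2 = 31/2 kHz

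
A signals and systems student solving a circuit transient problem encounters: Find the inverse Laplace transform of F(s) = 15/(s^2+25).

Standard pair: w/(s^2+w^2) <-> sin(wt)*u(t)
Recognize w^2 = 25, so w = 5; numerator 15 = 3*5.
f(t) = 3*sin(5t)*u(t)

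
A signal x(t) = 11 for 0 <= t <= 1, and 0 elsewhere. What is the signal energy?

Energy = integral of |x(t)|^2 dt over the signal duration
= 11^2 * 1 = 121 * 1 = 121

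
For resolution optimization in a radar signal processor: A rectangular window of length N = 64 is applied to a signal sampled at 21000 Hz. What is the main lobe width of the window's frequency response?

For a rectangular window of length N,
the main lobe width in frequency is 2*f_s/N.
= 2*21000/64 = 2625/4 Hz
This determines the minimum frequency separation for resolving two sinusoids.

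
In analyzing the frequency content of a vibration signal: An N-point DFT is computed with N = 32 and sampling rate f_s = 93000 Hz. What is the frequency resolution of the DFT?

DFT frequency resolution = f_s / N
= 93000 / 32 = 11625/4 Hz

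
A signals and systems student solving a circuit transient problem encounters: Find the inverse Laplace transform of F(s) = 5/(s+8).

Standard pair: k/(s+a) <-> k*e^(-at)*u(t)
With k=5, a=8: f(t) = 5*e^(-8t)*u(t)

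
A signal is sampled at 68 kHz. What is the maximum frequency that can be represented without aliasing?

The maximum frequency that can be represented without aliasing
is the Nyquist frequency: f_max = f_s / 2 = 68 kHz / 2 = 34 kHz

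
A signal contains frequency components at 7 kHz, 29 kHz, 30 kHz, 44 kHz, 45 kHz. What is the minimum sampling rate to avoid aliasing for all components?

The highest frequency component is f_max = 45 kHz.
Nyquist rate = 2 * f_max = 2 * 45 kHz = 90 kHz.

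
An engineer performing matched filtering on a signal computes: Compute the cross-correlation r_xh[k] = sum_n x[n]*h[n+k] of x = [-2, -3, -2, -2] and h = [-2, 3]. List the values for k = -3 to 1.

Both sequences indexed from 0 and zero outside their support.
Lags with overlap: k = -3 to 1.
  r_xh[-3] = x[3]*h[0] = 4
  r_xh[-2] = x[2]*h[0] + x[3]*h[1] = -2
  r_xh[-1] = x[1]*h[0] + x[2]*h[1] = 0
  r_xh[0] = x[0]*h[0] + x[1]*h[1] = -5
  r_xh[1] = x[0]*h[1] = -6
r_xh = [4, -2, 0, -5, -6] (for k = -3, ..., 1)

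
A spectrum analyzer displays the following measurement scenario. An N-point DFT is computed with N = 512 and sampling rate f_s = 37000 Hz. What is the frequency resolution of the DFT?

DFT frequency resolution = f_s / N
= 37000 / 512 = 4625/64 Hz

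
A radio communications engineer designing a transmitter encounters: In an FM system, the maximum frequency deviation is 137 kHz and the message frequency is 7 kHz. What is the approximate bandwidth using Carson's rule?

Carson's rule: BW = 2*(delta_f + f_m)
= 2*(137 + 7) kHz = 288 kHz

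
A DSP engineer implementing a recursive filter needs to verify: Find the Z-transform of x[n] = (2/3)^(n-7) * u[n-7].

Time-shifting property: if X(z) = Z{x[n]}, then Z{x[n-d]} = z^(-d) * X(z)
X(z) = z/(z - 2/3) for x[n] = (2/3)^n * u[n]
Z{x[n-7]} = z^(-7) * z/(z - 2/3) = z^(-6)/(z - 2/3)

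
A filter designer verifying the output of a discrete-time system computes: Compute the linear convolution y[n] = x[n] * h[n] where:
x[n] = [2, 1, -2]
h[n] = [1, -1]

y[n] = sum_k x[k]*h[n-k]. Output length = len(x) + len(h) - 1 = 3 + 2 - 1 = 4.
y[0] = 2*1 = 2
y[1] = 1*1 + 2*-1 = -1
y[2] = -2*1 + 1*-1 = -3
y[3] = -2*-1 = 2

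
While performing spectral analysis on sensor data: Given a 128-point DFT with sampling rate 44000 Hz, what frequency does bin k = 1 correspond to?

The frequency of DFT bin k is: f_k = k * f_s / N
f_1 = 1 * 44000 / 128 = 1375/4 Hz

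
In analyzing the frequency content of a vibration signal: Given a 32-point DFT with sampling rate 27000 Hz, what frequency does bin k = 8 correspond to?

The frequency of DFT bin k is: f_k = k * f_s / N
f_8 = 8 * 27000 / 32 = 6750 Hz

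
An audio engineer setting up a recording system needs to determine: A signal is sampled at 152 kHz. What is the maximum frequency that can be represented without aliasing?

The maximum frequency that can be represented without aliasing
is the Nyquist frequency: f_max = f_s / 2 = 152 kHz / 2 = 76 kHz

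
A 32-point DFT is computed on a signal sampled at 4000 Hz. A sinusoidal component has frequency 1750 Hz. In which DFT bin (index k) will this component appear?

DFT frequency resolution = f_s/N = 4000/32 = 125 Hz
Bin index k = f_signal / resolution = 1750 / 125 = 14
The signal frequency 1750 Hz falls in DFT bin k = 14.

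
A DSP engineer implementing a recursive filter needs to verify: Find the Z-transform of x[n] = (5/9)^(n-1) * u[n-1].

Time-shifting property: if X(z) = Z{x[n]}, then Z{x[n-d]} = z^(-d) * X(z)
X(z) = z/(z - 5/9) for x[n] = (5/9)^n * u[n]
Z{x[n-1]} = z^(-1) * z/(z - 5/9) = 1/(z - 5/9)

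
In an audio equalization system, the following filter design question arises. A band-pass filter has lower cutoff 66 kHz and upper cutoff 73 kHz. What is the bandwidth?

Bandwidth = f_high - f_low
= 73 kHz - 66 kHz = 7 kHz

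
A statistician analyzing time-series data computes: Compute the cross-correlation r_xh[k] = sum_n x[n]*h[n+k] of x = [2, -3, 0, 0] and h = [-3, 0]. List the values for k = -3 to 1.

Both sequences indexed from 0 and zero outside their support.
Lags with overlap: k = -3 to 1.
  r_xh[-3] = x[3]*h[0] = 0
  r_xh[-2] = x[2]*h[0] + x[3]*h[1] = 0
  r_xh[-1] = x[1]*h[0] + x[2]*h[1] = 9
  r_xh[0] = x[0]*h[0] + x[1]*h[1] = -6
  r_xh[1] = x[0]*h[1] = 0
r_xh = [0, 0, 9, -6, 0] (for k = -3, ..., 1)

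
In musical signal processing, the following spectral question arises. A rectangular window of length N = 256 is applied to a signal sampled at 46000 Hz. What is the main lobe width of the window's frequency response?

For a rectangular window of length N,
the main lobe width in frequency is 2*f_s/N.
= 2*46000/256 = 2875/8 Hz
This determines the minimum frequency separation for resolving two sinusoids.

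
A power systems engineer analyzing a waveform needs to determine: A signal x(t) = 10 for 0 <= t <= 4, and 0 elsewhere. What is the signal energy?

Energy = integral of |x(t)|^2 dt over the signal duration
= 10^2 * 4 = 100 * 4 = 400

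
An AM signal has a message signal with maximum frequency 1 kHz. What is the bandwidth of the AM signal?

In AM (double-sideband), the bandwidth is twice the message frequency.
BW = 2 * f_m = 2 * 1 kHz = 2 kHz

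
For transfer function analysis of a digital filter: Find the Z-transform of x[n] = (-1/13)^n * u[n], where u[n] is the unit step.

The Z-transform of a^n * u[n] is z/(z-a) for |z| > |a|.
Here a = -1/13, so X(z) = z/(z - (-1/13)) = 13z/(13z + 1)
ROC: |z| > 1/13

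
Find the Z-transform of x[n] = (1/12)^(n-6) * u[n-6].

Time-shifting property: if X(z) = Z{x[n]}, then Z{x[n-d]} = z^(-d) * X(z)
X(z) = z/(z - 1/12) for x[n] = (1/12)^n * u[n]
Z{x[n-6]} = z^(-6) * z/(z - 1/12) = z^(-5)/(z - 1/12)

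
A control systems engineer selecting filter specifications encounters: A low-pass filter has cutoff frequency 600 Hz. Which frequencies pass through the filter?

A low-pass filter passes all frequencies below the cutoff frequency 600 Hz and attenuates higher frequencies.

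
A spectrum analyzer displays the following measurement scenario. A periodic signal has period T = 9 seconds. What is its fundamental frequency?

The fundamental frequency is the reciprocal of the period.
f = 1/T = 1/(9) = 1/9 Hz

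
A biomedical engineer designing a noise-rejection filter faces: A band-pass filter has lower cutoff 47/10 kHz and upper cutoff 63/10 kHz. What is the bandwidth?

Bandwidth = f_high - f_low
= 63/10 kHz - 47/10 kHz = 8/5 kHz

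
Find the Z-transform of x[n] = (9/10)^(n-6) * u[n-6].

Time-shifting property: if X(z) = Z{x[n]}, then Z{x[n-d]} = z^(-d) * X(z)
X(z) = z/(z - 9/10) for x[n] = (9/10)^n * u[n]
Z{x[n-6]} = z^(-6) * z/(z - 9/10) = z^(-5)/(z - 9/10)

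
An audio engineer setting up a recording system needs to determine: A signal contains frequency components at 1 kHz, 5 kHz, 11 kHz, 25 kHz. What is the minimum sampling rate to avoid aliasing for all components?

The highest frequency component is f_max = 25 kHz.
Nyquist rate = 2 * f_max = 2 * 25 kHz = 50 kHz.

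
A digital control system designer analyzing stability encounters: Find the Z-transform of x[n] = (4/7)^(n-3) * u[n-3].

Time-shifting property: if X(z) = Z{x[n]}, then Z{x[n-d]} = z^(-d) * X(z)
X(z) = z/(z - 4/7) for x[n] = (4/7)^n * u[n]
Z{x[n-3]} = z^(-3) * z/(z - 4/7) = z^(-2)/(z - 4/7)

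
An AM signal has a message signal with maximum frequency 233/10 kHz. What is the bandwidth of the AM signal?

In AM (double-sideband), the bandwidth is twice the message frequency.
BW = 2 * f_m = 2 * 233/10 kHz = 233/5 kHz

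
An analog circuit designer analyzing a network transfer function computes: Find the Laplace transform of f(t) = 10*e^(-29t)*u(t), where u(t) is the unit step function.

Standard Laplace transform pair:
e^(-at)*u(t) <-> 1/(s+a)
With a = 29: L{10*e^(-29t)*u(t)} = 10/(s+29), ROC: Re(s) > -29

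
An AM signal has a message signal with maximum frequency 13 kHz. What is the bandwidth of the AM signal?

In AM (double-sideband), the bandwidth is twice the message frequency.
BW = 2 * f_m = 2 * 13 kHz = 26 kHz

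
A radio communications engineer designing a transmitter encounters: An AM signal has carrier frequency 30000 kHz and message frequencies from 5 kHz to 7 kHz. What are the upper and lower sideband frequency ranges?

Upper sideband (USB) = fc + [fm_low, fm_high] = 30000 + [5, 7] = [30005, 30007] kHz
Lower sideband (LSB) = fc - [fm_high, fm_low] = 30000 - [7, 5] = [29993, 29995] kHz
Total occupied spectrum: 29993 kHz to 30007 kHz (plus carrier at 30000 kHz)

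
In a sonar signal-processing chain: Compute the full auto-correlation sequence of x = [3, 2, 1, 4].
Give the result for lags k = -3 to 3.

r_xx[k] = sum_m x[m]*x[m+k], indexed from 0, for k = -3 to 3:
  r_xx[-3] = x[3]*x[0] = 12
  r_xx[-2] = x[2]*x[0] + x[3]*x[1] = 11
  r_xx[-1] = x[1]*x[0] + x[2]*x[1] + x[3]*x[2] = 12
  r_xx[0] = x[0]*x[0] + x[1]*x[1] + x[2]*x[2] + x[3]*x[3] = 30
  r_xx[1] = x[0]*x[1] + x[1]*x[2] + x[2]*x[3] = 12
  r_xx[2] = x[0]*x[2] + x[1]*x[3] = 11
  r_xx[3] = x[0]*x[3] = 12
r_xx = [12, 11, 12, 30, 12, 11, 12]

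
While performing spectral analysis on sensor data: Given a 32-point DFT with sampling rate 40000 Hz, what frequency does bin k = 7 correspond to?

The frequency of DFT bin k is: f_k = k * f_s / N
f_7 = 7 * 40000 / 32 = 8750 Hz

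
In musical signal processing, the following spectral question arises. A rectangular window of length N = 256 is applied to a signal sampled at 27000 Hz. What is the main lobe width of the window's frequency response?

For a rectangular window of length N,
the main lobe width in frequency is 2*f_s/N.
= 2*27000/256 = 3375/16 Hz
This determines the minimum frequency separation for resolving two sinusoids.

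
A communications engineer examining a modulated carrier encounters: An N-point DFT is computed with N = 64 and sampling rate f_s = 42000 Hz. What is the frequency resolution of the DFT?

DFT frequency resolution = f_s / N
= 42000 / 64 = 2625/4 Hz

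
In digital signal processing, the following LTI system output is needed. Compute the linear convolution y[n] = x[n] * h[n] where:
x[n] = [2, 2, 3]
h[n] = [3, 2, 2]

y[n] = sum_k x[k]*h[n-k]. Output length = len(x) + len(h) - 1 = 3 + 3 - 1 = 5.
y[0] = 2*3 = 6
y[1] = 2*3 + 2*2 = 10
y[2] = 3*3 + 2*2 + 2*2 = 17
y[3] = 3*2 + 2*2 = 10
y[4] = 3*2 = 6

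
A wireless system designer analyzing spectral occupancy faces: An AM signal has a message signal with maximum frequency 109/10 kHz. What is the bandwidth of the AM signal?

In AM (double-sideband), the bandwidth is twice the message frequency.
BW = 2 * f_m = 2 * 109/10 kHz = 109/5 kHz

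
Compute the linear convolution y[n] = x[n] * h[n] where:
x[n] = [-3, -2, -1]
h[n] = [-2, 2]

y[n] = sum_k x[k]*h[n-k]. Output length = len(x) + len(h) - 1 = 3 + 2 - 1 = 4.
y[0] = -3*-2 = 6
y[1] = -2*-2 + -3*2 = -2
y[2] = -1*-2 + -2*2 = -2
y[3] = -1*2 = -2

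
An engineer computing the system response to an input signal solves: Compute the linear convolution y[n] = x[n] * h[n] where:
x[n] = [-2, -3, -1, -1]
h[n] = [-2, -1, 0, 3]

y[n] = sum_k x[k]*h[n-k]. Output length = len(x) + len(h) - 1 = 4 + 4 - 1 = 7.
y[0] = -2*-2 = 4
y[1] = -3*-2 + -2*-1 = 8
y[2] = -1*-2 + -3*-1 + -2*0 = 5
y[3] = -1*-2 + -1*-1 + -3*0 + -2*3 = -3
y[4] = -1*-1 + -1*0 + -3*3 = -8
y[5] = -1*0 + -1*3 = -3
y[6] = -1*3 = -3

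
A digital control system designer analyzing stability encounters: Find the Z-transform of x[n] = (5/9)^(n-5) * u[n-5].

Time-shifting property: if X(z) = Z{x[n]}, then Z{x[n-d]} = z^(-d) * X(z)
X(z) = z/(z - 5/9) for x[n] = (5/9)^n * u[n]
Z{x[n-5]} = z^(-5) * z/(z - 5/9) = z^(-4)/(z - 5/9)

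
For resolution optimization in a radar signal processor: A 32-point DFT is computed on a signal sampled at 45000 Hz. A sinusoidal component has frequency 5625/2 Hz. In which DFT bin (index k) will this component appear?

DFT frequency resolution = f_s/N = 45000/32 = 5625/4 Hz
Bin index k = f_signal / resolution = 5625/2 / 5625/4 = 2
The signal frequency 5625/2 Hz falls in DFT bin k = 2.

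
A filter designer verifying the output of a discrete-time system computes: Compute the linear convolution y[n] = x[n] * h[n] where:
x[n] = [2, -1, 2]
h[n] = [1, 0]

y[n] = sum_k x[k]*h[n-k]. Output length = len(x) + len(h) - 1 = 3 + 2 - 1 = 4.
y[0] = 2*1 = 2
y[1] = -1*1 + 2*0 = -1
y[2] = 2*1 + -1*0 = 2
y[3] = 2*0 = 0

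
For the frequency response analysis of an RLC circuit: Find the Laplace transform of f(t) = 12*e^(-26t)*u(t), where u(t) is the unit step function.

Standard Laplace transform pair:
e^(-at)*u(t) <-> 1/(s+a)
With a = 26: L{12*e^(-26t)*u(t)} = 12/(s+26), ROC: Re(s) > -26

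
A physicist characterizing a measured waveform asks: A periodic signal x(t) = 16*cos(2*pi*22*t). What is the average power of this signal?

Average power of A*cos(wt) is A^2/2.
P = 16^2 / 2 = 256/2 = 128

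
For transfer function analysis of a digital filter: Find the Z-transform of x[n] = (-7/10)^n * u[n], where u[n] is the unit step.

The Z-transform of a^n * u[n] is z/(z-a) for |z| > |a|.
Here a = -7/10, so X(z) = z/(z - (-7/10)) = 10z/(10z + 7)
ROC: |z| > 7/10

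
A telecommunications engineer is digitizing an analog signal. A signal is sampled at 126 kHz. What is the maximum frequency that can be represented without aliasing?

The maximum frequency that can be represented without aliasing
is the Nyquist frequency: f_max = f_s / 2 = 126 kHz / 2 = 63 kHz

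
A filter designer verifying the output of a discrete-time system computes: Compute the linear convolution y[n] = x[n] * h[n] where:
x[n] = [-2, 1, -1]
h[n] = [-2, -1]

y[n] = sum_k x[k]*h[n-k]. Output length = len(x) + len(h) - 1 = 3 + 2 - 1 = 4.
y[0] = -2*-2 = 4
y[1] = 1*-2 + -2*-1 = 0
y[2] = -1*-2 + 1*-1 = 1
y[3] = -1*-1 = 1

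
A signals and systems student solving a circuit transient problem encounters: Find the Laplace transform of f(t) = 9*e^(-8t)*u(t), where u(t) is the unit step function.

Standard Laplace transform pair:
e^(-at)*u(t) <-> 1/(s+a)
With a = 8: L{9*e^(-8t)*u(t)} = 9/(s+8), ROC: Re(s) > -8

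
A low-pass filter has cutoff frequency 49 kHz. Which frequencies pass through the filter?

A low-pass filter passes all frequencies below the cutoff frequency 49 kHz and attenuates higher frequencies.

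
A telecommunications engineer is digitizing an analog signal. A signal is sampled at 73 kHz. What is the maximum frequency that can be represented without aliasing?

The maximum frequency that can be represented without aliasing
is the Nyquist frequency: f_max = f_s / 2 = 73 kHz / 2 = 73/2 kHz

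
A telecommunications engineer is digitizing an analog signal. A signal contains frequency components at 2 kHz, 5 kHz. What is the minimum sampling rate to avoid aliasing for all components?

The highest frequency component is f_max = 5 kHz.
Nyquist rate = 2 * f_max = 2 * 5 kHz = 10 kHz.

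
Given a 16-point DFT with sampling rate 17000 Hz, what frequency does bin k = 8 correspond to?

The frequency of DFT bin k is: f_k = k * f_s / N
f_8 = 8 * 17000 / 16 = 8500 Hz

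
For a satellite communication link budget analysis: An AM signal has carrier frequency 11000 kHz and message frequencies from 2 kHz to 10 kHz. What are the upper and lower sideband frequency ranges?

Upper sideband (USB) = fc + [fm_low, fm_high] = 11000 + [2, 10] = [11002, 11010] kHz
Lower sideband (LSB) = fc - [fm_high, fm_low] = 11000 - [10, 2] = [10990, 10998] kHz
Total occupied spectrum: 10990 kHz to 11010 kHz (plus carrier at 11000 kHz)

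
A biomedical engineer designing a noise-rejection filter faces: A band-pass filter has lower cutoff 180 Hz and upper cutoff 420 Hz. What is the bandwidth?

Bandwidth = f_high - f_low
= 420 Hz - 180 Hz = 240 Hz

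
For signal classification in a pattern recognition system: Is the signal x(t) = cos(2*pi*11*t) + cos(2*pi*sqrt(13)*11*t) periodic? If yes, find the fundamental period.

f1 = 11 Hz, f2 = 11*sqrt(13) Hz
Ratio f2/f1 = sqrt(13), which is irrational.
Since the frequency ratio is irrational, no common period exists.
The signal is not periodic.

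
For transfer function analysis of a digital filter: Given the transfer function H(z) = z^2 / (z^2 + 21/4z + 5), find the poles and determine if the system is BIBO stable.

Poles are roots of the denominator: z^2 + 21/4z + 5 = 0.
Quadratic formula: z = [-(21/4) +/- sqrt((21/4)^2 - 4*(5))] / 2
Discriminant = 441/16 - 20 = 121/16; sqrt = 11/4.
z = (-21/4 +/- 11/4) / 2 => z = -5/4 or z = -4.
|p1| = 5/4, |p2| = 4.
For BIBO stability, all poles must lie inside the unit circle (|p| < 1).
System is UNSTABLE since at least one |p| >= 1.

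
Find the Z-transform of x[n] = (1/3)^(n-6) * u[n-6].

Time-shifting property: if X(z) = Z{x[n]}, then Z{x[n-d]} = z^(-d) * X(z)
X(z) = z/(z - 1/3) for x[n] = (1/3)^n * u[n]
Z{x[n-6]} = z^(-6) * z/(z - 1/3) = z^(-5)/(z - 1/3)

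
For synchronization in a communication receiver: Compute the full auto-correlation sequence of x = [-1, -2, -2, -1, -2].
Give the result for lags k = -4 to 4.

r_xx[k] = sum_m x[m]*x[m+k], indexed from 0, for k = -4 to 4:
  r_xx[-4] = x[4]*x[0] = 2
  r_xx[-3] = x[3]*x[0] + x[4]*x[1] = 5
  r_xx[-2] = x[2]*x[0] + x[3]*x[1] + x[4]*x[2] = 8
  r_xx[-1] = x[1]*x[0] + x[2]*x[1] + x[3]*x[2] + x[4]*x[3] = 10
  r_xx[0] = x[0]*x[0] + x[1]*x[1] + x[2]*x[2] + x[3]*x[3] + x[4]*x[4] = 14
  r_xx[1] = x[0]*x[1] + x[1]*x[2] + x[2]*x[3] + x[3]*x[4] = 10
  r_xx[2] = x[0]*x[2] + x[1]*x[3] + x[2]*x[4] = 8
  r_xx[3] = x[0]*x[3] + x[1]*x[4] = 5
  r_xx[4] = x[0]*x[4] = 2
r_xx = [2, 5, 8, 10, 14, 10, 8, 5, 2]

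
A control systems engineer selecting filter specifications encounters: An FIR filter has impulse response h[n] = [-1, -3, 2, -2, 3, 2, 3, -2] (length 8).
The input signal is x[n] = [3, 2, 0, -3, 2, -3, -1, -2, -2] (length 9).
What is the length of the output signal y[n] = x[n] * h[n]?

For linear convolution, the output length is:
len(y) = len(x) + len(h) - 1 = 9 + 8 - 1 = 16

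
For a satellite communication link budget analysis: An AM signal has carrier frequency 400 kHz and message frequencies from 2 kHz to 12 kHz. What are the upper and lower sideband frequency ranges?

Upper sideband (USB) = fc + [fm_low, fm_high] = 400 + [2, 12] = [402, 412] kHz
Lower sideband (LSB) = fc - [fm_high, fm_low] = 400 - [12, 2] = [388, 398] kHz
Total occupied spectrum: 388 kHz to 412 kHz (plus carrier at 400 kHz)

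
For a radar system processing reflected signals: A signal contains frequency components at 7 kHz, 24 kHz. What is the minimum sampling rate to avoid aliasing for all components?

The highest frequency component is f_max = 24 kHz.
Nyquist rate = 2 * f_max = 2 * 24 kHz = 48 kHz.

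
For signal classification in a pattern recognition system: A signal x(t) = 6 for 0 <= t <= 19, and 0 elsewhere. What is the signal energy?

Energy = integral of |x(t)|^2 dt over the signal duration
= 6^2 * 19 = 36 * 19 = 684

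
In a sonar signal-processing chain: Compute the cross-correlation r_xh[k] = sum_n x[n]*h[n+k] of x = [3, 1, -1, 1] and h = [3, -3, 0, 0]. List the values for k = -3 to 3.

Both sequences indexed from 0 and zero outside their support.
Lags with overlap: k = -3 to 3.
  r_xh[-3] = x[3]*h[0] = 3
  r_xh[-2] = x[2]*h[0] + x[3]*h[1] = -6
  r_xh[-1] = x[1]*h[0] + x[2]*h[1] + x[3]*h[2] = 6
  r_xh[0] = x[0]*h[0] + x[1]*h[1] + x[2]*h[2] + x[3]*h[3] = 6
  r_xh[1] = x[0]*h[1] + x[1]*h[2] + x[2]*h[3] = -9
  r_xh[2] = x[0]*h[2] + x[1]*h[3] = 0
  r_xh[3] = x[0]*h[3] = 0
r_xh = [3, -6, 6, 6, -9, 0, 0] (for k = -3, ..., 3)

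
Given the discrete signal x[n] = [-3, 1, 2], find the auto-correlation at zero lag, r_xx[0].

The auto-correlation at zero lag r_xx[0] equals the signal energy.
r_xx[0] = sum of x[n]^2 = (-3)^2 + 1^2 + 2^2
= 9 + 1 + 4 = 14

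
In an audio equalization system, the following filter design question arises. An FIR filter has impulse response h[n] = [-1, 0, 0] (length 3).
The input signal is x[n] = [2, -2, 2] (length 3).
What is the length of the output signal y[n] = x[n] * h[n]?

For linear convolution, the output length is:
len(y) = len(x) + len(h) - 1 = 3 + 3 - 1 = 5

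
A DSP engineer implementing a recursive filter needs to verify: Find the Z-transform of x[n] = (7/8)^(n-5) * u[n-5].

Time-shifting property: if X(z) = Z{x[n]}, then Z{x[n-d]} = z^(-d) * X(z)
X(z) = z/(z - 7/8) for x[n] = (7/8)^n * u[n]
Z{x[n-5]} = z^(-5) * z/(z - 7/8) = z^(-4)/(z - 7/8)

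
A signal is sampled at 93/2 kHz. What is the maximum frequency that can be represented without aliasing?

The maximum frequency that can be represented without aliasing
is the Nyquist frequency: f_max = f_s / 2 = 93/2 kHz / 2 = 93/4 kHz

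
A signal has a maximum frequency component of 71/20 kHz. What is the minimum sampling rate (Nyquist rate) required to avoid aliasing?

By the Nyquist-Shannon sampling theorem,
the minimum sampling rate (Nyquist rate) must be at least 2 * f_max.
Nyquist rate = 2 * 71/20 kHz = 71/10 kHz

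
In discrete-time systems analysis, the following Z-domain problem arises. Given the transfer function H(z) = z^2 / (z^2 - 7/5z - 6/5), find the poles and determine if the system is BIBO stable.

Poles are roots of the denominator: z^2 - 7/5z - 6/5 = 0.
Quadratic formula: z = [-(-7/5) +/- sqrt((-7/5)^2 - 4*(-6/5))] / 2
Discriminant = 49/25 + 24/5 = 169/25; sqrt = 13/5.
z = (7/5 +/- 13/5) / 2 => z = 2 or z = -3/5.
|p1| = 2, |p2| = 3/5.
For BIBO stability, all poles must lie inside the unit circle (|p| < 1).
System is UNSTABLE since at least one |p| >= 1.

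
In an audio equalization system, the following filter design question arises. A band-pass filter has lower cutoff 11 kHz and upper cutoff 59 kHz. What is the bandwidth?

Bandwidth = f_high - f_low
= 59 kHz - 11 kHz = 48 kHz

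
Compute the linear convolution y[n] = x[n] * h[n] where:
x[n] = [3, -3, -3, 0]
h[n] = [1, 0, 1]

y[n] = sum_k x[k]*h[n-k]. Output length = len(x) + len(h) - 1 = 4 + 3 - 1 = 6.
y[0] = 3*1 = 3
y[1] = -3*1 + 3*0 = -3
y[2] = -3*1 + -3*0 + 3*1 = 0
y[3] = 0*1 + -3*0 + -3*1 = -3
y[4] = 0*0 + -3*1 = -3
y[5] = 0*1 = 0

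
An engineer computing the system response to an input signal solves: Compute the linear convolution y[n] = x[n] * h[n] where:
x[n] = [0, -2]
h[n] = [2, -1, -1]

y[n] = sum_k x[k]*h[n-k]. Output length = len(x) + len(h) - 1 = 2 + 3 - 1 = 4.
y[0] = 0*2 = 0
y[1] = -2*2 + 0*-1 = -4
y[2] = -2*-1 + 0*-1 = 2
y[3] = -2*-1 = 2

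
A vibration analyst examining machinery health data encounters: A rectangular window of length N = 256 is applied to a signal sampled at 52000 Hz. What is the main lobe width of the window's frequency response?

For a rectangular window of length N,
the main lobe width in frequency is 2*f_s/N.
= 2*52000/256 = 1625/4 Hz
This determines the minimum frequency separation for resolving two sinusoids.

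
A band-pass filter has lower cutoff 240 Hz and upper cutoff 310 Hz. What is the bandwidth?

Bandwidth = f_high - f_low
= 310 Hz - 240 Hz = 70 Hz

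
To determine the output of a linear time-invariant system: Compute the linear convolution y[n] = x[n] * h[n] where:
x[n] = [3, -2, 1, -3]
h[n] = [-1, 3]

y[n] = sum_k x[k]*h[n-k]. Output length = len(x) + len(h) - 1 = 4 + 2 - 1 = 5.
y[0] = 3*-1 = -3
y[1] = -2*-1 + 3*3 = 11
y[2] = 1*-1 + -2*3 = -7
y[3] = -3*-1 + 1*3 = 6
y[4] = -3*3 = -9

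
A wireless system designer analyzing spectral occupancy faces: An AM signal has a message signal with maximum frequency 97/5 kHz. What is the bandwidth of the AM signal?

In AM (double-sideband), the bandwidth is twice the message frequency.
BW = 2 * f_m = 2 * 97/5 kHz = 194/5 kHz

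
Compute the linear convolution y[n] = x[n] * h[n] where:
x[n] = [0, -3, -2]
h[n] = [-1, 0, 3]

y[n] = sum_k x[k]*h[n-k]. Output length = len(x) + len(h) - 1 = 3 + 3 - 1 = 5.
y[0] = 0*-1 = 0
y[1] = -3*-1 + 0*0 = 3
y[2] = -2*-1 + -3*0 + 0*3 = 2
y[3] = -2*0 + -3*3 = -9
y[4] = -2*3 = -6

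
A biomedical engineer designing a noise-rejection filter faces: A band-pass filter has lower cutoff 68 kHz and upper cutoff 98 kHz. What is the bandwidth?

Bandwidth = f_high - f_low
= 98 kHz - 68 kHz = 30 kHz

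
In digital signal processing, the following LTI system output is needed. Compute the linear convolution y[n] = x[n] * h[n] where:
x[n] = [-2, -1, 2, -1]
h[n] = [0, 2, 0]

y[n] = sum_k x[k]*h[n-k]. Output length = len(x) + len(h) - 1 = 4 + 3 - 1 = 6.
y[0] = -2*0 = 0
y[1] = -1*0 + -2*2 = -4
y[2] = 2*0 + -1*2 + -2*0 = -2
y[3] = -1*0 + 2*2 + -1*0 = 4
y[4] = -1*2 + 2*0 = -2
y[5] = -1*0 = 0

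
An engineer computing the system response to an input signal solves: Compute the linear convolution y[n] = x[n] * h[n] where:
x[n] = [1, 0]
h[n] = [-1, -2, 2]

y[n] = sum_k x[k]*h[n-k]. Output length = len(x) + len(h) - 1 = 2 + 3 - 1 = 4.
y[0] = 1*-1 = -1
y[1] = 0*-1 + 1*-2 = -2
y[2] = 0*-2 + 1*2 = 2
y[3] = 0*2 = 0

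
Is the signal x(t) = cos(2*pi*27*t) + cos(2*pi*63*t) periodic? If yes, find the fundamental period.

f1 = 27 Hz, f2 = 63 Hz
Period T1 = 1/27, T2 = 1/63
Ratio T1/T2 = 63/27, which is rational.
The signal is periodic with fundamental period T = 1/GCD(27,63) = 1/9 s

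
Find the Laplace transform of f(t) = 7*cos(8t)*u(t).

Standard pair: cos(wt)*u(t) <-> s/(s^2+w^2)
With w = 8: L{7*cos(8t)*u(t)} = 7s/(s^2+64)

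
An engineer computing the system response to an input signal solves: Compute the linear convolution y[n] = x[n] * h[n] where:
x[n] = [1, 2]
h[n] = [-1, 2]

y[n] = sum_k x[k]*h[n-k]. Output length = len(x) + len(h) - 1 = 2 + 2 - 1 = 3.
y[0] = 1*-1 = -1
y[1] = 2*-1 + 1*2 = 0
y[2] = 2*2 = 4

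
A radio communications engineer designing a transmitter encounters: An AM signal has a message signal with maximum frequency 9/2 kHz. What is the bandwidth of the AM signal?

In AM (double-sideband), the bandwidth is twice the message frequency.
BW = 2 * f_m = 2 * 9/2 kHz = 9 kHz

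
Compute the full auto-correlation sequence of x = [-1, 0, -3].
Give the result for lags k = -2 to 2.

r_xx[k] = sum_m x[m]*x[m+k], indexed from 0, for k = -2 to 2:
  r_xx[-2] = x[2]*x[0] = 3
  r_xx[-1] = x[1]*x[0] + x[2]*x[1] = 0
  r_xx[0] = x[0]*x[0] + x[1]*x[1] + x[2]*x[2] = 10
  r_xx[1] = x[0]*x[1] + x[1]*x[2] = 0
  r_xx[2] = x[0]*x[2] = 3
r_xx = [3, 0, 10, 0, 3]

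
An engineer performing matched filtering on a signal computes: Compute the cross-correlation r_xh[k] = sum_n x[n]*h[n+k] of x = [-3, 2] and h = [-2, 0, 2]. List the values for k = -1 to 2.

Both sequences indexed from 0 and zero outside their support.
Lags with overlap: k = -1 to 2.
  r_xh[-1] = x[1]*h[0] = -4
  r_xh[0] = x[0]*h[0] + x[1]*h[1] = 6
  r_xh[1] = x[0]*h[1] + x[1]*h[2] = 4
  r_xh[2] = x[0]*h[2] = -6
r_xh = [-4, 6, 4, -6] (for k = -1, ..., 2)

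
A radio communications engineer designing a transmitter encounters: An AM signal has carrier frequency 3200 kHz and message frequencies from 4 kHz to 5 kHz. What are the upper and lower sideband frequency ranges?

Upper sideband (USB) = fc + [fm_low, fm_high] = 3200 + [4, 5] = [3204, 3205] kHz
Lower sideband (LSB) = fc - [fm_high, fm_low] = 3200 - [5, 4] = [3195, 3196] kHz
Total occupied spectrum: 3195 kHz to 3205 kHz (plus carrier at 3200 kHz)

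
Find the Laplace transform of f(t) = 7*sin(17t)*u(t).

Standard pair: sin(wt)*u(t) <-> w/(s^2+w^2)
With w = 17: L{7*sin(17t)*u(t)} = 119/(s^2+289)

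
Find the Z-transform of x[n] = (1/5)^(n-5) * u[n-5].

Time-shifting property: if X(z) = Z{x[n]}, then Z{x[n-d]} = z^(-d) * X(z)
X(z) = z/(z - 1/5) for x[n] = (1/5)^n * u[n]
Z{x[n-5]} = z^(-5) * z/(z - 1/5) = z^(-4)/(z - 1/5)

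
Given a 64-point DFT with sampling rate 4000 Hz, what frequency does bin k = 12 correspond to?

The frequency of DFT bin k is: f_k = k * f_s / N
f_12 = 12 * 4000 / 64 = 750 Hz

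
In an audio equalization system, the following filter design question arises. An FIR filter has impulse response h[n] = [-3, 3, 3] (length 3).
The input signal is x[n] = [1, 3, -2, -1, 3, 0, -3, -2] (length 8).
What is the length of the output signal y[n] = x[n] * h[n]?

For linear convolution, the output length is:
len(y) = len(x) + len(h) - 1 = 8 + 3 - 1 = 10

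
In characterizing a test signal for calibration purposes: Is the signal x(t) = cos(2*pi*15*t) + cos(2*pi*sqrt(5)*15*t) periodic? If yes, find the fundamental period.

f1 = 15 Hz, f2 = 15*sqrt(5) Hz
Ratio f2/f1 = sqrt(5), which is irrational.
Since the frequency ratio is irrational, no common period exists.
The signal is not periodic.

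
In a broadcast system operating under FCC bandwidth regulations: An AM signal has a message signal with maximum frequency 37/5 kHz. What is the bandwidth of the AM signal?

In AM (double-sideband), the bandwidth is twice the message frequency.
BW = 2 * f_m = 2 * 37/5 kHz = 74/5 kHz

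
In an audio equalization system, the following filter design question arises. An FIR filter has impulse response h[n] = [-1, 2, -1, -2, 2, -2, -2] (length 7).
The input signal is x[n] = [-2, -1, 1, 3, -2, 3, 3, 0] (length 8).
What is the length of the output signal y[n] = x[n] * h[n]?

For linear convolution, the output length is:
len(y) = len(x) + len(h) - 1 = 8 + 7 - 1 = 14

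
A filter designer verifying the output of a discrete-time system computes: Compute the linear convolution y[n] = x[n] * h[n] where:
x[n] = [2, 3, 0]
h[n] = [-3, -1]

y[n] = sum_k x[k]*h[n-k]. Output length = len(x) + len(h) - 1 = 3 + 2 - 1 = 4.
y[0] = 2*-3 = -6
y[1] = 3*-3 + 2*-1 = -11
y[2] = 0*-3 + 3*-1 = -3
y[3] = 0*-1 = 0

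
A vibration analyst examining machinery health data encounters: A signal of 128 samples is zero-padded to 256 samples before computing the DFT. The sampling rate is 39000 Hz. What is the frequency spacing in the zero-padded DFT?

Original DFT: N = 128, resolution = f_s/N = 39000/128 = 4875/16 Hz
Zero-padded DFT: N = 256, resolution = f_s/N = 39000/256 = 4875/32 Hz
Zero-padding interpolates the spectrum (finer frequency grid)
but does NOT improve the true spectral resolution (ability to resolve close frequencies).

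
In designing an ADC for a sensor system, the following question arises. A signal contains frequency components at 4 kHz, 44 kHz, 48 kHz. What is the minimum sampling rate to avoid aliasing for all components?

The highest frequency component is f_max = 48 kHz.
Nyquist rate = 2 * f_max = 2 * 48 kHz = 96 kHz.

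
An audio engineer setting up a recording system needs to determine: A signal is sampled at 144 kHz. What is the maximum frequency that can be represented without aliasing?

The maximum frequency that can be represented without aliasing
is the Nyquist frequency: f_max = f_s / 2 = 144 kHz / 2 = 72 kHz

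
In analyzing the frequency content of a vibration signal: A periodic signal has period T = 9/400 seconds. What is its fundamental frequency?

The fundamental frequency is the reciprocal of the period.
f = 1/T = 1/(9/400) = 400/9 Hz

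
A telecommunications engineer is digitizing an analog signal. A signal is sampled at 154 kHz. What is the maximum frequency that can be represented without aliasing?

The maximum frequency that can be represented without aliasing
is the Nyquist frequency: f_max = f_s / 2 = 154 kHz / 2 = 77 kHz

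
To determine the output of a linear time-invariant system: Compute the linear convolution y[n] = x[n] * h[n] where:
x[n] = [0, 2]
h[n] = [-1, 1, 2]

y[n] = sum_k x[k]*h[n-k]. Output length = len(x) + len(h) - 1 = 2 + 3 - 1 = 4.
y[0] = 0*-1 = 0
y[1] = 2*-1 + 0*1 = -2
y[2] = 2*1 + 0*2 = 2
y[3] = 2*2 = 4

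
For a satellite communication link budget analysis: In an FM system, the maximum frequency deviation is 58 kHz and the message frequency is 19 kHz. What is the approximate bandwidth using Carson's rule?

Carson's rule: BW = 2*(delta_f + f_m)
= 2*(58 + 19) kHz = 154 kHz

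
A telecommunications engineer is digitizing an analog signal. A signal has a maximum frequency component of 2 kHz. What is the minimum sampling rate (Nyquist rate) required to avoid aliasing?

By the Nyquist-Shannon sampling theorem,
the minimum sampling rate (Nyquist rate) must be at least 2 * f_max.
Nyquist rate = 2 * 2 kHz = 4 kHz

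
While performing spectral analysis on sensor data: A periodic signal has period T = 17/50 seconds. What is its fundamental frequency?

The fundamental frequency is the reciprocal of the period.
f = 1/T = 1/(17/50) = 50/17 Hz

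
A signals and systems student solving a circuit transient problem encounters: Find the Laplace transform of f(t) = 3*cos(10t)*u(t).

Standard pair: cos(wt)*u(t) <-> s/(s^2+w^2)
With w = 10: L{3*cos(10t)*u(t)} = 3s/(s^2+100)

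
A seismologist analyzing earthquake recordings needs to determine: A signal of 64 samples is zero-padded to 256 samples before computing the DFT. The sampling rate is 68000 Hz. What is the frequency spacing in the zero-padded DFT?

Original DFT: N = 64, resolution = f_s/N = 68000/64 = 2125/2 Hz
Zero-padded DFT: N = 256, resolution = f_s/N = 68000/256 = 2125/8 Hz
Zero-padding interpolates the spectrum (finer frequency grid)
but does NOT improve the true spectral resolution (ability to resolve close frequencies).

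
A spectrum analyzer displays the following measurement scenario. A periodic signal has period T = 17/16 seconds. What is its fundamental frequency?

The fundamental frequency is the reciprocal of the period.
f = 1/T = 1/(17/16) = 16/17 Hz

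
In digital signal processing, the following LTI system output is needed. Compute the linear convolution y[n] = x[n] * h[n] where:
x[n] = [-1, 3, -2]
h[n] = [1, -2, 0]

y[n] = sum_k x[k]*h[n-k]. Output length = len(x) + len(h) - 1 = 3 + 3 - 1 = 5.
y[0] = -1*1 = -1
y[1] = 3*1 + -1*-2 = 5
y[2] = -2*1 + 3*-2 + -1*0 = -8
y[3] = -2*-2 + 3*0 = 4
y[4] = -2*0 = 0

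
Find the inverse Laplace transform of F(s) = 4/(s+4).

Standard pair: k/(s+a) <-> k*e^(-at)*u(t)
With k=4, a=4: f(t) = 4*e^(-4t)*u(t)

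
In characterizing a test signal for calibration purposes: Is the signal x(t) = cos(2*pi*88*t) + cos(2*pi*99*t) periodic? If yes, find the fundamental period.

f1 = 88 Hz, f2 = 99 Hz
Period T1 = 1/88, T2 = 1/99
Ratio T1/T2 = 99/88, which is rational.
The signal is periodic with fundamental period T = 1/GCD(88,99) = 1/11 s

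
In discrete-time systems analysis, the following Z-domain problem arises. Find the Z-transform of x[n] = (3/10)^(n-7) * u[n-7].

Time-shifting property: if X(z) = Z{x[n]}, then Z{x[n-d]} = z^(-d) * X(z)
X(z) = z/(z - 3/10) for x[n] = (3/10)^n * u[n]
Z{x[n-7]} = z^(-7) * z/(z - 3/10) = z^(-6)/(z - 3/10)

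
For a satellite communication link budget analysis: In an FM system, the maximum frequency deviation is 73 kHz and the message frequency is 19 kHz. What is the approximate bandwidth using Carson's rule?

Carson's rule: BW = 2*(delta_f + f_m)
= 2*(73 + 19) kHz = 184 kHz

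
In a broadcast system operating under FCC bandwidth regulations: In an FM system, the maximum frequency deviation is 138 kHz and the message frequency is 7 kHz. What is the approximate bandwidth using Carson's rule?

Carson's rule: BW = 2*(delta_f + f_m)
= 2*(138 + 7) kHz = 290 kHz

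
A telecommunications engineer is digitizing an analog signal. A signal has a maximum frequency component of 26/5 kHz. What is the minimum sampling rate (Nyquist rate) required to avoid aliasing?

By the Nyquist-Shannon sampling theorem,
the minimum sampling rate (Nyquist rate) must be at least 2 * f_max.
Nyquist rate = 2 * 26/5 kHz = 52/5 kHz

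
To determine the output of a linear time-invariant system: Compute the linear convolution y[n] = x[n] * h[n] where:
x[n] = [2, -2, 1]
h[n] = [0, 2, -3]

y[n] = sum_k x[k]*h[n-k]. Output length = len(x) + len(h) - 1 = 3 + 3 - 1 = 5.
y[0] = 2*0 = 0
y[1] = -2*0 + 2*2 = 4
y[2] = 1*0 + -2*2 + 2*-3 = -10
y[3] = 1*2 + -2*-3 = 8
y[4] = 1*-3 = -3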